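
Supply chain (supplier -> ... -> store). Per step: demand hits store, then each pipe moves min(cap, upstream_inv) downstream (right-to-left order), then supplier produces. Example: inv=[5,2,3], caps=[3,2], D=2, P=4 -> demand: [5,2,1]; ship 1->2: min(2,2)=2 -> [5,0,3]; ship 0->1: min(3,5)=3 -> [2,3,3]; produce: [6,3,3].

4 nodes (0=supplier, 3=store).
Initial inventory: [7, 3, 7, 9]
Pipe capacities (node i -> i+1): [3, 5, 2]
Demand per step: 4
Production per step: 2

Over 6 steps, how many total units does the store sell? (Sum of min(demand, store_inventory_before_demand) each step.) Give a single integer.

Answer: 19

Derivation:
Step 1: sold=4 (running total=4) -> [6 3 8 7]
Step 2: sold=4 (running total=8) -> [5 3 9 5]
Step 3: sold=4 (running total=12) -> [4 3 10 3]
Step 4: sold=3 (running total=15) -> [3 3 11 2]
Step 5: sold=2 (running total=17) -> [2 3 12 2]
Step 6: sold=2 (running total=19) -> [2 2 13 2]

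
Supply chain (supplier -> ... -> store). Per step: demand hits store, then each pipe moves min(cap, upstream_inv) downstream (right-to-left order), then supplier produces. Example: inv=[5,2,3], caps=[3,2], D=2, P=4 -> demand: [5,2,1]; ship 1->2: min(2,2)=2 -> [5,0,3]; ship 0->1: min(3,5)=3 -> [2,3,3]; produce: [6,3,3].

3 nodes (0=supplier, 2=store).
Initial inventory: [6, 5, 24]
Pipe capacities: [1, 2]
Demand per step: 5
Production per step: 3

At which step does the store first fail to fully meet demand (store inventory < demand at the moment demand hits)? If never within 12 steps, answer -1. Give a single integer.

Step 1: demand=5,sold=5 ship[1->2]=2 ship[0->1]=1 prod=3 -> [8 4 21]
Step 2: demand=5,sold=5 ship[1->2]=2 ship[0->1]=1 prod=3 -> [10 3 18]
Step 3: demand=5,sold=5 ship[1->2]=2 ship[0->1]=1 prod=3 -> [12 2 15]
Step 4: demand=5,sold=5 ship[1->2]=2 ship[0->1]=1 prod=3 -> [14 1 12]
Step 5: demand=5,sold=5 ship[1->2]=1 ship[0->1]=1 prod=3 -> [16 1 8]
Step 6: demand=5,sold=5 ship[1->2]=1 ship[0->1]=1 prod=3 -> [18 1 4]
Step 7: demand=5,sold=4 ship[1->2]=1 ship[0->1]=1 prod=3 -> [20 1 1]
Step 8: demand=5,sold=1 ship[1->2]=1 ship[0->1]=1 prod=3 -> [22 1 1]
Step 9: demand=5,sold=1 ship[1->2]=1 ship[0->1]=1 prod=3 -> [24 1 1]
Step 10: demand=5,sold=1 ship[1->2]=1 ship[0->1]=1 prod=3 -> [26 1 1]
Step 11: demand=5,sold=1 ship[1->2]=1 ship[0->1]=1 prod=3 -> [28 1 1]
Step 12: demand=5,sold=1 ship[1->2]=1 ship[0->1]=1 prod=3 -> [30 1 1]
First stockout at step 7

7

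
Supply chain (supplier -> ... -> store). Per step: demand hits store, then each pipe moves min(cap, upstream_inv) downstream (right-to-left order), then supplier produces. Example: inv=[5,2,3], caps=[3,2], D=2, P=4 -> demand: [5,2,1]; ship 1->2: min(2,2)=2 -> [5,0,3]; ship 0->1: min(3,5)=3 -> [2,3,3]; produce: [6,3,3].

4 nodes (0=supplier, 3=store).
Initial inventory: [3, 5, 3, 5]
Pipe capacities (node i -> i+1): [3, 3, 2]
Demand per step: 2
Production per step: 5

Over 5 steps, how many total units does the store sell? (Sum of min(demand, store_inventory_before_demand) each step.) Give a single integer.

Step 1: sold=2 (running total=2) -> [5 5 4 5]
Step 2: sold=2 (running total=4) -> [7 5 5 5]
Step 3: sold=2 (running total=6) -> [9 5 6 5]
Step 4: sold=2 (running total=8) -> [11 5 7 5]
Step 5: sold=2 (running total=10) -> [13 5 8 5]

Answer: 10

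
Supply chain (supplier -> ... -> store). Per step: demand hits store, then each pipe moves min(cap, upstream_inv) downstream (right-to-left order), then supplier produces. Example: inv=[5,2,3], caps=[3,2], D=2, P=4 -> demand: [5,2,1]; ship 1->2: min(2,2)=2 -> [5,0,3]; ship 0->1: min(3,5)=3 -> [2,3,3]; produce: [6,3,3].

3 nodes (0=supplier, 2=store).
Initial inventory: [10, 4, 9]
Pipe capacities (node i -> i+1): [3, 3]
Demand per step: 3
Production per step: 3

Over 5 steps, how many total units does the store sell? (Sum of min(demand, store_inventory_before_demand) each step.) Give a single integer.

Step 1: sold=3 (running total=3) -> [10 4 9]
Step 2: sold=3 (running total=6) -> [10 4 9]
Step 3: sold=3 (running total=9) -> [10 4 9]
Step 4: sold=3 (running total=12) -> [10 4 9]
Step 5: sold=3 (running total=15) -> [10 4 9]

Answer: 15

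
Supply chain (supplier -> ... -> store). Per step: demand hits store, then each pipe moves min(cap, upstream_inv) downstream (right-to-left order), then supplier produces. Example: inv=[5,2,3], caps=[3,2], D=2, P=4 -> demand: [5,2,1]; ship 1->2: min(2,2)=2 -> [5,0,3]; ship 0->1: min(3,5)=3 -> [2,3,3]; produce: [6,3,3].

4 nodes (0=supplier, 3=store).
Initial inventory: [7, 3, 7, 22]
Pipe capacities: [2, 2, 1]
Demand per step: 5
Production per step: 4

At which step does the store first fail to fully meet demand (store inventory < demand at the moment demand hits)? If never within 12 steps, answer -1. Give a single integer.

Step 1: demand=5,sold=5 ship[2->3]=1 ship[1->2]=2 ship[0->1]=2 prod=4 -> [9 3 8 18]
Step 2: demand=5,sold=5 ship[2->3]=1 ship[1->2]=2 ship[0->1]=2 prod=4 -> [11 3 9 14]
Step 3: demand=5,sold=5 ship[2->3]=1 ship[1->2]=2 ship[0->1]=2 prod=4 -> [13 3 10 10]
Step 4: demand=5,sold=5 ship[2->3]=1 ship[1->2]=2 ship[0->1]=2 prod=4 -> [15 3 11 6]
Step 5: demand=5,sold=5 ship[2->3]=1 ship[1->2]=2 ship[0->1]=2 prod=4 -> [17 3 12 2]
Step 6: demand=5,sold=2 ship[2->3]=1 ship[1->2]=2 ship[0->1]=2 prod=4 -> [19 3 13 1]
Step 7: demand=5,sold=1 ship[2->3]=1 ship[1->2]=2 ship[0->1]=2 prod=4 -> [21 3 14 1]
Step 8: demand=5,sold=1 ship[2->3]=1 ship[1->2]=2 ship[0->1]=2 prod=4 -> [23 3 15 1]
Step 9: demand=5,sold=1 ship[2->3]=1 ship[1->2]=2 ship[0->1]=2 prod=4 -> [25 3 16 1]
Step 10: demand=5,sold=1 ship[2->3]=1 ship[1->2]=2 ship[0->1]=2 prod=4 -> [27 3 17 1]
Step 11: demand=5,sold=1 ship[2->3]=1 ship[1->2]=2 ship[0->1]=2 prod=4 -> [29 3 18 1]
Step 12: demand=5,sold=1 ship[2->3]=1 ship[1->2]=2 ship[0->1]=2 prod=4 -> [31 3 19 1]
First stockout at step 6

6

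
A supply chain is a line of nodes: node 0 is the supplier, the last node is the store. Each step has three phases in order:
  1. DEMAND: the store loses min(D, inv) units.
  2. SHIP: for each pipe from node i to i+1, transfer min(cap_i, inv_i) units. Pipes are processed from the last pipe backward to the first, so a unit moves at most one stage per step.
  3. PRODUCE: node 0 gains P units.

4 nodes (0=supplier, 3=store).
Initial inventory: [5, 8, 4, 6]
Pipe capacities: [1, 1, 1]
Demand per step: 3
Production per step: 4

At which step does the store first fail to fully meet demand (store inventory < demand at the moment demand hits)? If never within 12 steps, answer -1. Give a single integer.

Step 1: demand=3,sold=3 ship[2->3]=1 ship[1->2]=1 ship[0->1]=1 prod=4 -> [8 8 4 4]
Step 2: demand=3,sold=3 ship[2->3]=1 ship[1->2]=1 ship[0->1]=1 prod=4 -> [11 8 4 2]
Step 3: demand=3,sold=2 ship[2->3]=1 ship[1->2]=1 ship[0->1]=1 prod=4 -> [14 8 4 1]
Step 4: demand=3,sold=1 ship[2->3]=1 ship[1->2]=1 ship[0->1]=1 prod=4 -> [17 8 4 1]
Step 5: demand=3,sold=1 ship[2->3]=1 ship[1->2]=1 ship[0->1]=1 prod=4 -> [20 8 4 1]
Step 6: demand=3,sold=1 ship[2->3]=1 ship[1->2]=1 ship[0->1]=1 prod=4 -> [23 8 4 1]
Step 7: demand=3,sold=1 ship[2->3]=1 ship[1->2]=1 ship[0->1]=1 prod=4 -> [26 8 4 1]
Step 8: demand=3,sold=1 ship[2->3]=1 ship[1->2]=1 ship[0->1]=1 prod=4 -> [29 8 4 1]
Step 9: demand=3,sold=1 ship[2->3]=1 ship[1->2]=1 ship[0->1]=1 prod=4 -> [32 8 4 1]
Step 10: demand=3,sold=1 ship[2->3]=1 ship[1->2]=1 ship[0->1]=1 prod=4 -> [35 8 4 1]
Step 11: demand=3,sold=1 ship[2->3]=1 ship[1->2]=1 ship[0->1]=1 prod=4 -> [38 8 4 1]
Step 12: demand=3,sold=1 ship[2->3]=1 ship[1->2]=1 ship[0->1]=1 prod=4 -> [41 8 4 1]
First stockout at step 3

3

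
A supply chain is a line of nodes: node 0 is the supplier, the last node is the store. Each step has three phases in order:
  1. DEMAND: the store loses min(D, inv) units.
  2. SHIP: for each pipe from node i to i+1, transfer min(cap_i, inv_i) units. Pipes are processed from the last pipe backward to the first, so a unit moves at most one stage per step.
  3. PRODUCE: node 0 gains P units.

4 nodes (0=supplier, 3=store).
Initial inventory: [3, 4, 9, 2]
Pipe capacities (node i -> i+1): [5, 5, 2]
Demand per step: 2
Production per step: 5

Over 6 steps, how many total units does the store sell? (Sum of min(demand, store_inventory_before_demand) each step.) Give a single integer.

Step 1: sold=2 (running total=2) -> [5 3 11 2]
Step 2: sold=2 (running total=4) -> [5 5 12 2]
Step 3: sold=2 (running total=6) -> [5 5 15 2]
Step 4: sold=2 (running total=8) -> [5 5 18 2]
Step 5: sold=2 (running total=10) -> [5 5 21 2]
Step 6: sold=2 (running total=12) -> [5 5 24 2]

Answer: 12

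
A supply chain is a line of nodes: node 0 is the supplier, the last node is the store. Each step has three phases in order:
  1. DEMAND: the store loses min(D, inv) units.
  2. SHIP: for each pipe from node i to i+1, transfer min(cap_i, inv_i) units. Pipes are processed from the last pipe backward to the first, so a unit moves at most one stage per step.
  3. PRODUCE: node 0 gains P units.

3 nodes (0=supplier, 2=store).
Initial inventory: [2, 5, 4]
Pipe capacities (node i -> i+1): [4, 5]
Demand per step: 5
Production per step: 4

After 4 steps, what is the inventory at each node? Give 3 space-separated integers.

Step 1: demand=5,sold=4 ship[1->2]=5 ship[0->1]=2 prod=4 -> inv=[4 2 5]
Step 2: demand=5,sold=5 ship[1->2]=2 ship[0->1]=4 prod=4 -> inv=[4 4 2]
Step 3: demand=5,sold=2 ship[1->2]=4 ship[0->1]=4 prod=4 -> inv=[4 4 4]
Step 4: demand=5,sold=4 ship[1->2]=4 ship[0->1]=4 prod=4 -> inv=[4 4 4]

4 4 4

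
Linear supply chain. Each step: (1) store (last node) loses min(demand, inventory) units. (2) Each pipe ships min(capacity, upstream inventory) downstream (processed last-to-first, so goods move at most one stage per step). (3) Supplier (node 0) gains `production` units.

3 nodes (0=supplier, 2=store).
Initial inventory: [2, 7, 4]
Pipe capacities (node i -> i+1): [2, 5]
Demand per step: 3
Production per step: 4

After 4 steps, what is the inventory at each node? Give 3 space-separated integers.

Step 1: demand=3,sold=3 ship[1->2]=5 ship[0->1]=2 prod=4 -> inv=[4 4 6]
Step 2: demand=3,sold=3 ship[1->2]=4 ship[0->1]=2 prod=4 -> inv=[6 2 7]
Step 3: demand=3,sold=3 ship[1->2]=2 ship[0->1]=2 prod=4 -> inv=[8 2 6]
Step 4: demand=3,sold=3 ship[1->2]=2 ship[0->1]=2 prod=4 -> inv=[10 2 5]

10 2 5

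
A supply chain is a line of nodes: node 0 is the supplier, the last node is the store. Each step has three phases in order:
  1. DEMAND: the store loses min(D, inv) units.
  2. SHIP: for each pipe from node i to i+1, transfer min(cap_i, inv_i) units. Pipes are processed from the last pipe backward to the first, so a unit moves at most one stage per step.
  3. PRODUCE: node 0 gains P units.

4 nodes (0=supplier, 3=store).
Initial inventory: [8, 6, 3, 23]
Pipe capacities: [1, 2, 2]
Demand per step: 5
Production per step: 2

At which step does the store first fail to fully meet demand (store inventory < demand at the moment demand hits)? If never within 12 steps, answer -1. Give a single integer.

Step 1: demand=5,sold=5 ship[2->3]=2 ship[1->2]=2 ship[0->1]=1 prod=2 -> [9 5 3 20]
Step 2: demand=5,sold=5 ship[2->3]=2 ship[1->2]=2 ship[0->1]=1 prod=2 -> [10 4 3 17]
Step 3: demand=5,sold=5 ship[2->3]=2 ship[1->2]=2 ship[0->1]=1 prod=2 -> [11 3 3 14]
Step 4: demand=5,sold=5 ship[2->3]=2 ship[1->2]=2 ship[0->1]=1 prod=2 -> [12 2 3 11]
Step 5: demand=5,sold=5 ship[2->3]=2 ship[1->2]=2 ship[0->1]=1 prod=2 -> [13 1 3 8]
Step 6: demand=5,sold=5 ship[2->3]=2 ship[1->2]=1 ship[0->1]=1 prod=2 -> [14 1 2 5]
Step 7: demand=5,sold=5 ship[2->3]=2 ship[1->2]=1 ship[0->1]=1 prod=2 -> [15 1 1 2]
Step 8: demand=5,sold=2 ship[2->3]=1 ship[1->2]=1 ship[0->1]=1 prod=2 -> [16 1 1 1]
Step 9: demand=5,sold=1 ship[2->3]=1 ship[1->2]=1 ship[0->1]=1 prod=2 -> [17 1 1 1]
Step 10: demand=5,sold=1 ship[2->3]=1 ship[1->2]=1 ship[0->1]=1 prod=2 -> [18 1 1 1]
Step 11: demand=5,sold=1 ship[2->3]=1 ship[1->2]=1 ship[0->1]=1 prod=2 -> [19 1 1 1]
Step 12: demand=5,sold=1 ship[2->3]=1 ship[1->2]=1 ship[0->1]=1 prod=2 -> [20 1 1 1]
First stockout at step 8

8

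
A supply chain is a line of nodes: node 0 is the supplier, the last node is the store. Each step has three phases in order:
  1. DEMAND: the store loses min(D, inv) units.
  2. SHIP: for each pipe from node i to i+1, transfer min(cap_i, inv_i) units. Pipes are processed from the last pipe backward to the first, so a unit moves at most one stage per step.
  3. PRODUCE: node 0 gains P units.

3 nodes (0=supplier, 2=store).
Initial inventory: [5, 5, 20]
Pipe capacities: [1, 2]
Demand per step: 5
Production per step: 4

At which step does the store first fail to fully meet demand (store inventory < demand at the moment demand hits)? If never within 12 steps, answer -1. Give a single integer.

Step 1: demand=5,sold=5 ship[1->2]=2 ship[0->1]=1 prod=4 -> [8 4 17]
Step 2: demand=5,sold=5 ship[1->2]=2 ship[0->1]=1 prod=4 -> [11 3 14]
Step 3: demand=5,sold=5 ship[1->2]=2 ship[0->1]=1 prod=4 -> [14 2 11]
Step 4: demand=5,sold=5 ship[1->2]=2 ship[0->1]=1 prod=4 -> [17 1 8]
Step 5: demand=5,sold=5 ship[1->2]=1 ship[0->1]=1 prod=4 -> [20 1 4]
Step 6: demand=5,sold=4 ship[1->2]=1 ship[0->1]=1 prod=4 -> [23 1 1]
Step 7: demand=5,sold=1 ship[1->2]=1 ship[0->1]=1 prod=4 -> [26 1 1]
Step 8: demand=5,sold=1 ship[1->2]=1 ship[0->1]=1 prod=4 -> [29 1 1]
Step 9: demand=5,sold=1 ship[1->2]=1 ship[0->1]=1 prod=4 -> [32 1 1]
Step 10: demand=5,sold=1 ship[1->2]=1 ship[0->1]=1 prod=4 -> [35 1 1]
Step 11: demand=5,sold=1 ship[1->2]=1 ship[0->1]=1 prod=4 -> [38 1 1]
Step 12: demand=5,sold=1 ship[1->2]=1 ship[0->1]=1 prod=4 -> [41 1 1]
First stockout at step 6

6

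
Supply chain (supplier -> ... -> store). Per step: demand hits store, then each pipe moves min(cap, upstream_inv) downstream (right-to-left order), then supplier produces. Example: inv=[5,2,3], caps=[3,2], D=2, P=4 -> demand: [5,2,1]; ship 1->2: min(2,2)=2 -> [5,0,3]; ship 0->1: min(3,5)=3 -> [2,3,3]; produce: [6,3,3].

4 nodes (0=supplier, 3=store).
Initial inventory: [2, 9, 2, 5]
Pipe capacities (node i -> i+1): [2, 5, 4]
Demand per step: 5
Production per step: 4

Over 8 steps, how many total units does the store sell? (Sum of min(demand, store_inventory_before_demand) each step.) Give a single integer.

Answer: 26

Derivation:
Step 1: sold=5 (running total=5) -> [4 6 5 2]
Step 2: sold=2 (running total=7) -> [6 3 6 4]
Step 3: sold=4 (running total=11) -> [8 2 5 4]
Step 4: sold=4 (running total=15) -> [10 2 3 4]
Step 5: sold=4 (running total=19) -> [12 2 2 3]
Step 6: sold=3 (running total=22) -> [14 2 2 2]
Step 7: sold=2 (running total=24) -> [16 2 2 2]
Step 8: sold=2 (running total=26) -> [18 2 2 2]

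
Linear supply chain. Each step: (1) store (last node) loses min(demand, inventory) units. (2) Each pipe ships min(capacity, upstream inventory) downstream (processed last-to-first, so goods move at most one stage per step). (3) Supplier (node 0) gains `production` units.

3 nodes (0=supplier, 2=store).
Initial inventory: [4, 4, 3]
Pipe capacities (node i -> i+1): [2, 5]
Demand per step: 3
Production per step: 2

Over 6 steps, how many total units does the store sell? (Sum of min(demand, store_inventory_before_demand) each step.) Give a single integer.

Answer: 15

Derivation:
Step 1: sold=3 (running total=3) -> [4 2 4]
Step 2: sold=3 (running total=6) -> [4 2 3]
Step 3: sold=3 (running total=9) -> [4 2 2]
Step 4: sold=2 (running total=11) -> [4 2 2]
Step 5: sold=2 (running total=13) -> [4 2 2]
Step 6: sold=2 (running total=15) -> [4 2 2]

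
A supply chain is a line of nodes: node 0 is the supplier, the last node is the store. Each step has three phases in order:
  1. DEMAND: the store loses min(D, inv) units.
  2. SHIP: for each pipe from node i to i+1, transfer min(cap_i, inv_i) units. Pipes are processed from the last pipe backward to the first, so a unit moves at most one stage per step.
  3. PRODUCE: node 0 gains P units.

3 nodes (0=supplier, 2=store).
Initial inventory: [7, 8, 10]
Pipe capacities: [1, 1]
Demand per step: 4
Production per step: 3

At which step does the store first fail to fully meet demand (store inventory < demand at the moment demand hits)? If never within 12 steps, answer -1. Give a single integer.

Step 1: demand=4,sold=4 ship[1->2]=1 ship[0->1]=1 prod=3 -> [9 8 7]
Step 2: demand=4,sold=4 ship[1->2]=1 ship[0->1]=1 prod=3 -> [11 8 4]
Step 3: demand=4,sold=4 ship[1->2]=1 ship[0->1]=1 prod=3 -> [13 8 1]
Step 4: demand=4,sold=1 ship[1->2]=1 ship[0->1]=1 prod=3 -> [15 8 1]
Step 5: demand=4,sold=1 ship[1->2]=1 ship[0->1]=1 prod=3 -> [17 8 1]
Step 6: demand=4,sold=1 ship[1->2]=1 ship[0->1]=1 prod=3 -> [19 8 1]
Step 7: demand=4,sold=1 ship[1->2]=1 ship[0->1]=1 prod=3 -> [21 8 1]
Step 8: demand=4,sold=1 ship[1->2]=1 ship[0->1]=1 prod=3 -> [23 8 1]
Step 9: demand=4,sold=1 ship[1->2]=1 ship[0->1]=1 prod=3 -> [25 8 1]
Step 10: demand=4,sold=1 ship[1->2]=1 ship[0->1]=1 prod=3 -> [27 8 1]
Step 11: demand=4,sold=1 ship[1->2]=1 ship[0->1]=1 prod=3 -> [29 8 1]
Step 12: demand=4,sold=1 ship[1->2]=1 ship[0->1]=1 prod=3 -> [31 8 1]
First stockout at step 4

4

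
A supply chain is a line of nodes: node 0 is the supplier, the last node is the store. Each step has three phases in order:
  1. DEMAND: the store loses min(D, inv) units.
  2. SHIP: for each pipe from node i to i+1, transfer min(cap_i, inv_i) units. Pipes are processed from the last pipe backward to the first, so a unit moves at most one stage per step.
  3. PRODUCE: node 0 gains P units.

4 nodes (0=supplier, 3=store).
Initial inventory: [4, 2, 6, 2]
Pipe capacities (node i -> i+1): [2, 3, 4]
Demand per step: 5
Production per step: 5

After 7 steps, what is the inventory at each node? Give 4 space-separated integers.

Step 1: demand=5,sold=2 ship[2->3]=4 ship[1->2]=2 ship[0->1]=2 prod=5 -> inv=[7 2 4 4]
Step 2: demand=5,sold=4 ship[2->3]=4 ship[1->2]=2 ship[0->1]=2 prod=5 -> inv=[10 2 2 4]
Step 3: demand=5,sold=4 ship[2->3]=2 ship[1->2]=2 ship[0->1]=2 prod=5 -> inv=[13 2 2 2]
Step 4: demand=5,sold=2 ship[2->3]=2 ship[1->2]=2 ship[0->1]=2 prod=5 -> inv=[16 2 2 2]
Step 5: demand=5,sold=2 ship[2->3]=2 ship[1->2]=2 ship[0->1]=2 prod=5 -> inv=[19 2 2 2]
Step 6: demand=5,sold=2 ship[2->3]=2 ship[1->2]=2 ship[0->1]=2 prod=5 -> inv=[22 2 2 2]
Step 7: demand=5,sold=2 ship[2->3]=2 ship[1->2]=2 ship[0->1]=2 prod=5 -> inv=[25 2 2 2]

25 2 2 2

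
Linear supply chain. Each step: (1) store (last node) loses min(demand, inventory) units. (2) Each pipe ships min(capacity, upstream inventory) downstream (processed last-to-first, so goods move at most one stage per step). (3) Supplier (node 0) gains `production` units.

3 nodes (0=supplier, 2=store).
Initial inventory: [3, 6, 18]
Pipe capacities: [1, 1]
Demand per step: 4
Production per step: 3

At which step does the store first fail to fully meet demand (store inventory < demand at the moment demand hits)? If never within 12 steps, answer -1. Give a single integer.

Step 1: demand=4,sold=4 ship[1->2]=1 ship[0->1]=1 prod=3 -> [5 6 15]
Step 2: demand=4,sold=4 ship[1->2]=1 ship[0->1]=1 prod=3 -> [7 6 12]
Step 3: demand=4,sold=4 ship[1->2]=1 ship[0->1]=1 prod=3 -> [9 6 9]
Step 4: demand=4,sold=4 ship[1->2]=1 ship[0->1]=1 prod=3 -> [11 6 6]
Step 5: demand=4,sold=4 ship[1->2]=1 ship[0->1]=1 prod=3 -> [13 6 3]
Step 6: demand=4,sold=3 ship[1->2]=1 ship[0->1]=1 prod=3 -> [15 6 1]
Step 7: demand=4,sold=1 ship[1->2]=1 ship[0->1]=1 prod=3 -> [17 6 1]
Step 8: demand=4,sold=1 ship[1->2]=1 ship[0->1]=1 prod=3 -> [19 6 1]
Step 9: demand=4,sold=1 ship[1->2]=1 ship[0->1]=1 prod=3 -> [21 6 1]
Step 10: demand=4,sold=1 ship[1->2]=1 ship[0->1]=1 prod=3 -> [23 6 1]
Step 11: demand=4,sold=1 ship[1->2]=1 ship[0->1]=1 prod=3 -> [25 6 1]
Step 12: demand=4,sold=1 ship[1->2]=1 ship[0->1]=1 prod=3 -> [27 6 1]
First stockout at step 6

6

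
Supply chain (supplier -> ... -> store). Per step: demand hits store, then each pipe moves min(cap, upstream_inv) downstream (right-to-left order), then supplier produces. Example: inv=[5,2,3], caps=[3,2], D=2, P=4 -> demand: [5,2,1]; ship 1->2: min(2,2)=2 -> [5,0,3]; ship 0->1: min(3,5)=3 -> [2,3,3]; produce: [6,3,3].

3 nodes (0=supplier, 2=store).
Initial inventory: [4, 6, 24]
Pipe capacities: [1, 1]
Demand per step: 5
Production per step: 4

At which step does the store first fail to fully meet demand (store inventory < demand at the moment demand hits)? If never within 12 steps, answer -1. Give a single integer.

Step 1: demand=5,sold=5 ship[1->2]=1 ship[0->1]=1 prod=4 -> [7 6 20]
Step 2: demand=5,sold=5 ship[1->2]=1 ship[0->1]=1 prod=4 -> [10 6 16]
Step 3: demand=5,sold=5 ship[1->2]=1 ship[0->1]=1 prod=4 -> [13 6 12]
Step 4: demand=5,sold=5 ship[1->2]=1 ship[0->1]=1 prod=4 -> [16 6 8]
Step 5: demand=5,sold=5 ship[1->2]=1 ship[0->1]=1 prod=4 -> [19 6 4]
Step 6: demand=5,sold=4 ship[1->2]=1 ship[0->1]=1 prod=4 -> [22 6 1]
Step 7: demand=5,sold=1 ship[1->2]=1 ship[0->1]=1 prod=4 -> [25 6 1]
Step 8: demand=5,sold=1 ship[1->2]=1 ship[0->1]=1 prod=4 -> [28 6 1]
Step 9: demand=5,sold=1 ship[1->2]=1 ship[0->1]=1 prod=4 -> [31 6 1]
Step 10: demand=5,sold=1 ship[1->2]=1 ship[0->1]=1 prod=4 -> [34 6 1]
Step 11: demand=5,sold=1 ship[1->2]=1 ship[0->1]=1 prod=4 -> [37 6 1]
Step 12: demand=5,sold=1 ship[1->2]=1 ship[0->1]=1 prod=4 -> [40 6 1]
First stockout at step 6

6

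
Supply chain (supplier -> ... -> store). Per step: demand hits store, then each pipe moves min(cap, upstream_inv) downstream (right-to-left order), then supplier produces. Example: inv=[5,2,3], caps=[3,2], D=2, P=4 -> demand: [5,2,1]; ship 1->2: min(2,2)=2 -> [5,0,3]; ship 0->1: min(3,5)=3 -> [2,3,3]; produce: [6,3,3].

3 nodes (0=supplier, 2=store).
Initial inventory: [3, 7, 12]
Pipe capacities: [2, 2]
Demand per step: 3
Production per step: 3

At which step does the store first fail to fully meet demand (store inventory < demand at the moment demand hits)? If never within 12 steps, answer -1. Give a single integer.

Step 1: demand=3,sold=3 ship[1->2]=2 ship[0->1]=2 prod=3 -> [4 7 11]
Step 2: demand=3,sold=3 ship[1->2]=2 ship[0->1]=2 prod=3 -> [5 7 10]
Step 3: demand=3,sold=3 ship[1->2]=2 ship[0->1]=2 prod=3 -> [6 7 9]
Step 4: demand=3,sold=3 ship[1->2]=2 ship[0->1]=2 prod=3 -> [7 7 8]
Step 5: demand=3,sold=3 ship[1->2]=2 ship[0->1]=2 prod=3 -> [8 7 7]
Step 6: demand=3,sold=3 ship[1->2]=2 ship[0->1]=2 prod=3 -> [9 7 6]
Step 7: demand=3,sold=3 ship[1->2]=2 ship[0->1]=2 prod=3 -> [10 7 5]
Step 8: demand=3,sold=3 ship[1->2]=2 ship[0->1]=2 prod=3 -> [11 7 4]
Step 9: demand=3,sold=3 ship[1->2]=2 ship[0->1]=2 prod=3 -> [12 7 3]
Step 10: demand=3,sold=3 ship[1->2]=2 ship[0->1]=2 prod=3 -> [13 7 2]
Step 11: demand=3,sold=2 ship[1->2]=2 ship[0->1]=2 prod=3 -> [14 7 2]
Step 12: demand=3,sold=2 ship[1->2]=2 ship[0->1]=2 prod=3 -> [15 7 2]
First stockout at step 11

11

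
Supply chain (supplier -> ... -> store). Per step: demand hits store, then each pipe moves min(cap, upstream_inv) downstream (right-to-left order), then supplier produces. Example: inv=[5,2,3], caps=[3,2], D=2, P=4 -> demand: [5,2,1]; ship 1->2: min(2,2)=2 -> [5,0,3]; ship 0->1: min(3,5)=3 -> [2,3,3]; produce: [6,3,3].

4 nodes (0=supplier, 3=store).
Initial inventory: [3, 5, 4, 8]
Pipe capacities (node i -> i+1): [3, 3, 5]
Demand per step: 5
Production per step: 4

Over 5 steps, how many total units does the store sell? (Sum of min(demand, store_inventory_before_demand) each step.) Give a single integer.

Answer: 21

Derivation:
Step 1: sold=5 (running total=5) -> [4 5 3 7]
Step 2: sold=5 (running total=10) -> [5 5 3 5]
Step 3: sold=5 (running total=15) -> [6 5 3 3]
Step 4: sold=3 (running total=18) -> [7 5 3 3]
Step 5: sold=3 (running total=21) -> [8 5 3 3]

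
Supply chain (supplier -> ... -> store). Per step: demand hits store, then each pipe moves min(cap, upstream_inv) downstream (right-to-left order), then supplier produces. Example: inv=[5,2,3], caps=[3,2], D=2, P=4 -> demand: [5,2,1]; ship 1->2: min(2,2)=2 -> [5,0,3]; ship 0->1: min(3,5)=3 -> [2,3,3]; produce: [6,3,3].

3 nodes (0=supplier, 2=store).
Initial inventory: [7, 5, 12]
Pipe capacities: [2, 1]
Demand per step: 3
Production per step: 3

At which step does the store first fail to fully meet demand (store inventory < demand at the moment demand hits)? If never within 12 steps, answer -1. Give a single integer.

Step 1: demand=3,sold=3 ship[1->2]=1 ship[0->1]=2 prod=3 -> [8 6 10]
Step 2: demand=3,sold=3 ship[1->2]=1 ship[0->1]=2 prod=3 -> [9 7 8]
Step 3: demand=3,sold=3 ship[1->2]=1 ship[0->1]=2 prod=3 -> [10 8 6]
Step 4: demand=3,sold=3 ship[1->2]=1 ship[0->1]=2 prod=3 -> [11 9 4]
Step 5: demand=3,sold=3 ship[1->2]=1 ship[0->1]=2 prod=3 -> [12 10 2]
Step 6: demand=3,sold=2 ship[1->2]=1 ship[0->1]=2 prod=3 -> [13 11 1]
Step 7: demand=3,sold=1 ship[1->2]=1 ship[0->1]=2 prod=3 -> [14 12 1]
Step 8: demand=3,sold=1 ship[1->2]=1 ship[0->1]=2 prod=3 -> [15 13 1]
Step 9: demand=3,sold=1 ship[1->2]=1 ship[0->1]=2 prod=3 -> [16 14 1]
Step 10: demand=3,sold=1 ship[1->2]=1 ship[0->1]=2 prod=3 -> [17 15 1]
Step 11: demand=3,sold=1 ship[1->2]=1 ship[0->1]=2 prod=3 -> [18 16 1]
Step 12: demand=3,sold=1 ship[1->2]=1 ship[0->1]=2 prod=3 -> [19 17 1]
First stockout at step 6

6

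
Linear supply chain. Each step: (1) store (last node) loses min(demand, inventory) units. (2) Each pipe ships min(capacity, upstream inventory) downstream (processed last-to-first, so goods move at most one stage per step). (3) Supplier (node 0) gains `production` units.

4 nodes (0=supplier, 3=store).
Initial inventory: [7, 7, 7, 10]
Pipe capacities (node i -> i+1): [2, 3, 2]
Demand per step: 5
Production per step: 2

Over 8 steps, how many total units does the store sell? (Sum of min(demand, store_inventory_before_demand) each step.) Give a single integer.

Step 1: sold=5 (running total=5) -> [7 6 8 7]
Step 2: sold=5 (running total=10) -> [7 5 9 4]
Step 3: sold=4 (running total=14) -> [7 4 10 2]
Step 4: sold=2 (running total=16) -> [7 3 11 2]
Step 5: sold=2 (running total=18) -> [7 2 12 2]
Step 6: sold=2 (running total=20) -> [7 2 12 2]
Step 7: sold=2 (running total=22) -> [7 2 12 2]
Step 8: sold=2 (running total=24) -> [7 2 12 2]

Answer: 24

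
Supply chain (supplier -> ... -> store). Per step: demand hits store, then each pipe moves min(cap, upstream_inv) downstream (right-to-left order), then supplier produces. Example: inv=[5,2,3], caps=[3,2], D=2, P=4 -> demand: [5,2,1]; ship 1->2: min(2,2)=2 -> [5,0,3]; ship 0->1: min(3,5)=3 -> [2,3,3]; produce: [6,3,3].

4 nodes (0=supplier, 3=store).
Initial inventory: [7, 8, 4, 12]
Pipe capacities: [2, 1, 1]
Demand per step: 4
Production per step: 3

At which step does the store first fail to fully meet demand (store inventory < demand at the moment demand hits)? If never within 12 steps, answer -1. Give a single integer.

Step 1: demand=4,sold=4 ship[2->3]=1 ship[1->2]=1 ship[0->1]=2 prod=3 -> [8 9 4 9]
Step 2: demand=4,sold=4 ship[2->3]=1 ship[1->2]=1 ship[0->1]=2 prod=3 -> [9 10 4 6]
Step 3: demand=4,sold=4 ship[2->3]=1 ship[1->2]=1 ship[0->1]=2 prod=3 -> [10 11 4 3]
Step 4: demand=4,sold=3 ship[2->3]=1 ship[1->2]=1 ship[0->1]=2 prod=3 -> [11 12 4 1]
Step 5: demand=4,sold=1 ship[2->3]=1 ship[1->2]=1 ship[0->1]=2 prod=3 -> [12 13 4 1]
Step 6: demand=4,sold=1 ship[2->3]=1 ship[1->2]=1 ship[0->1]=2 prod=3 -> [13 14 4 1]
Step 7: demand=4,sold=1 ship[2->3]=1 ship[1->2]=1 ship[0->1]=2 prod=3 -> [14 15 4 1]
Step 8: demand=4,sold=1 ship[2->3]=1 ship[1->2]=1 ship[0->1]=2 prod=3 -> [15 16 4 1]
Step 9: demand=4,sold=1 ship[2->3]=1 ship[1->2]=1 ship[0->1]=2 prod=3 -> [16 17 4 1]
Step 10: demand=4,sold=1 ship[2->3]=1 ship[1->2]=1 ship[0->1]=2 prod=3 -> [17 18 4 1]
Step 11: demand=4,sold=1 ship[2->3]=1 ship[1->2]=1 ship[0->1]=2 prod=3 -> [18 19 4 1]
Step 12: demand=4,sold=1 ship[2->3]=1 ship[1->2]=1 ship[0->1]=2 prod=3 -> [19 20 4 1]
First stockout at step 4

4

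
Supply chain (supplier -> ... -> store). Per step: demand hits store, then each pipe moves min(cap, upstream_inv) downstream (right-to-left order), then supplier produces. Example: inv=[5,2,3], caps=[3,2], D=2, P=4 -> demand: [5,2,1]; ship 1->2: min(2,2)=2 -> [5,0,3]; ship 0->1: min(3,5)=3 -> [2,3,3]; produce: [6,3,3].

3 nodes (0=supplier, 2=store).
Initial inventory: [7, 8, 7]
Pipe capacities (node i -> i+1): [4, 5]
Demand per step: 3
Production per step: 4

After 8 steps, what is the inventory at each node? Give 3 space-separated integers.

Step 1: demand=3,sold=3 ship[1->2]=5 ship[0->1]=4 prod=4 -> inv=[7 7 9]
Step 2: demand=3,sold=3 ship[1->2]=5 ship[0->1]=4 prod=4 -> inv=[7 6 11]
Step 3: demand=3,sold=3 ship[1->2]=5 ship[0->1]=4 prod=4 -> inv=[7 5 13]
Step 4: demand=3,sold=3 ship[1->2]=5 ship[0->1]=4 prod=4 -> inv=[7 4 15]
Step 5: demand=3,sold=3 ship[1->2]=4 ship[0->1]=4 prod=4 -> inv=[7 4 16]
Step 6: demand=3,sold=3 ship[1->2]=4 ship[0->1]=4 prod=4 -> inv=[7 4 17]
Step 7: demand=3,sold=3 ship[1->2]=4 ship[0->1]=4 prod=4 -> inv=[7 4 18]
Step 8: demand=3,sold=3 ship[1->2]=4 ship[0->1]=4 prod=4 -> inv=[7 4 19]

7 4 19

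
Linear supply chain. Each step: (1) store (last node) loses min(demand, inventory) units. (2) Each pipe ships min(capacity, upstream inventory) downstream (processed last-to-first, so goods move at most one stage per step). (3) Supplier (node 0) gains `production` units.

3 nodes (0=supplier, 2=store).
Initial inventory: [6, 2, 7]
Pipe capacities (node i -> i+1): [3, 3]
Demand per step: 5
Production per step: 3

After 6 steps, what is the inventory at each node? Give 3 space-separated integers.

Step 1: demand=5,sold=5 ship[1->2]=2 ship[0->1]=3 prod=3 -> inv=[6 3 4]
Step 2: demand=5,sold=4 ship[1->2]=3 ship[0->1]=3 prod=3 -> inv=[6 3 3]
Step 3: demand=5,sold=3 ship[1->2]=3 ship[0->1]=3 prod=3 -> inv=[6 3 3]
Step 4: demand=5,sold=3 ship[1->2]=3 ship[0->1]=3 prod=3 -> inv=[6 3 3]
Step 5: demand=5,sold=3 ship[1->2]=3 ship[0->1]=3 prod=3 -> inv=[6 3 3]
Step 6: demand=5,sold=3 ship[1->2]=3 ship[0->1]=3 prod=3 -> inv=[6 3 3]

6 3 3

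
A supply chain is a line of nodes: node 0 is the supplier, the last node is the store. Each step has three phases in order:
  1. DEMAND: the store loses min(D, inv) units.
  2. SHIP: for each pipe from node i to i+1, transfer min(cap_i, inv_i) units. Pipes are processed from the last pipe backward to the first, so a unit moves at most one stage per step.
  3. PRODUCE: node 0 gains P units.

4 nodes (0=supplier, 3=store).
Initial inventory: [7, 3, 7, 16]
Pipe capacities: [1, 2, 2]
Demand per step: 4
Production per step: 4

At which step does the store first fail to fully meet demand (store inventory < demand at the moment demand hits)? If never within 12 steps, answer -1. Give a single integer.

Step 1: demand=4,sold=4 ship[2->3]=2 ship[1->2]=2 ship[0->1]=1 prod=4 -> [10 2 7 14]
Step 2: demand=4,sold=4 ship[2->3]=2 ship[1->2]=2 ship[0->1]=1 prod=4 -> [13 1 7 12]
Step 3: demand=4,sold=4 ship[2->3]=2 ship[1->2]=1 ship[0->1]=1 prod=4 -> [16 1 6 10]
Step 4: demand=4,sold=4 ship[2->3]=2 ship[1->2]=1 ship[0->1]=1 prod=4 -> [19 1 5 8]
Step 5: demand=4,sold=4 ship[2->3]=2 ship[1->2]=1 ship[0->1]=1 prod=4 -> [22 1 4 6]
Step 6: demand=4,sold=4 ship[2->3]=2 ship[1->2]=1 ship[0->1]=1 prod=4 -> [25 1 3 4]
Step 7: demand=4,sold=4 ship[2->3]=2 ship[1->2]=1 ship[0->1]=1 prod=4 -> [28 1 2 2]
Step 8: demand=4,sold=2 ship[2->3]=2 ship[1->2]=1 ship[0->1]=1 prod=4 -> [31 1 1 2]
Step 9: demand=4,sold=2 ship[2->3]=1 ship[1->2]=1 ship[0->1]=1 prod=4 -> [34 1 1 1]
Step 10: demand=4,sold=1 ship[2->3]=1 ship[1->2]=1 ship[0->1]=1 prod=4 -> [37 1 1 1]
Step 11: demand=4,sold=1 ship[2->3]=1 ship[1->2]=1 ship[0->1]=1 prod=4 -> [40 1 1 1]
Step 12: demand=4,sold=1 ship[2->3]=1 ship[1->2]=1 ship[0->1]=1 prod=4 -> [43 1 1 1]
First stockout at step 8

8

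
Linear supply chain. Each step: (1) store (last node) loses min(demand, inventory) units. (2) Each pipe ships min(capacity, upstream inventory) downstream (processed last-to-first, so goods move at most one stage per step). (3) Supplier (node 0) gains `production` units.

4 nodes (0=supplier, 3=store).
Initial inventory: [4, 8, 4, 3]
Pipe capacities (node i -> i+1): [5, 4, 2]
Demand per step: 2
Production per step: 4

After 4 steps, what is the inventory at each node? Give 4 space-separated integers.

Step 1: demand=2,sold=2 ship[2->3]=2 ship[1->2]=4 ship[0->1]=4 prod=4 -> inv=[4 8 6 3]
Step 2: demand=2,sold=2 ship[2->3]=2 ship[1->2]=4 ship[0->1]=4 prod=4 -> inv=[4 8 8 3]
Step 3: demand=2,sold=2 ship[2->3]=2 ship[1->2]=4 ship[0->1]=4 prod=4 -> inv=[4 8 10 3]
Step 4: demand=2,sold=2 ship[2->3]=2 ship[1->2]=4 ship[0->1]=4 prod=4 -> inv=[4 8 12 3]

4 8 12 3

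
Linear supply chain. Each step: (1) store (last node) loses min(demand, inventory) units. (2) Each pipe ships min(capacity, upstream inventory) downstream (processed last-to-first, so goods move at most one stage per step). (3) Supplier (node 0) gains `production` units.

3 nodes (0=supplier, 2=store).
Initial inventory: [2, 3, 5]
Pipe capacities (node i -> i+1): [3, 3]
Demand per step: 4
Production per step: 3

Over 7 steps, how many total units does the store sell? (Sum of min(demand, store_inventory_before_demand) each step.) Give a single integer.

Step 1: sold=4 (running total=4) -> [3 2 4]
Step 2: sold=4 (running total=8) -> [3 3 2]
Step 3: sold=2 (running total=10) -> [3 3 3]
Step 4: sold=3 (running total=13) -> [3 3 3]
Step 5: sold=3 (running total=16) -> [3 3 3]
Step 6: sold=3 (running total=19) -> [3 3 3]
Step 7: sold=3 (running total=22) -> [3 3 3]

Answer: 22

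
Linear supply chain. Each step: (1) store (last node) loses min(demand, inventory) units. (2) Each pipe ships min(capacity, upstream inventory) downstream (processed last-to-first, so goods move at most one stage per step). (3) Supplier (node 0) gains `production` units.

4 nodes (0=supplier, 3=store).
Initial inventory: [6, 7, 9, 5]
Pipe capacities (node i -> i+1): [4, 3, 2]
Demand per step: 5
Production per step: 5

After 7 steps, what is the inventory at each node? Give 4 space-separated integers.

Step 1: demand=5,sold=5 ship[2->3]=2 ship[1->2]=3 ship[0->1]=4 prod=5 -> inv=[7 8 10 2]
Step 2: demand=5,sold=2 ship[2->3]=2 ship[1->2]=3 ship[0->1]=4 prod=5 -> inv=[8 9 11 2]
Step 3: demand=5,sold=2 ship[2->3]=2 ship[1->2]=3 ship[0->1]=4 prod=5 -> inv=[9 10 12 2]
Step 4: demand=5,sold=2 ship[2->3]=2 ship[1->2]=3 ship[0->1]=4 prod=5 -> inv=[10 11 13 2]
Step 5: demand=5,sold=2 ship[2->3]=2 ship[1->2]=3 ship[0->1]=4 prod=5 -> inv=[11 12 14 2]
Step 6: demand=5,sold=2 ship[2->3]=2 ship[1->2]=3 ship[0->1]=4 prod=5 -> inv=[12 13 15 2]
Step 7: demand=5,sold=2 ship[2->3]=2 ship[1->2]=3 ship[0->1]=4 prod=5 -> inv=[13 14 16 2]

13 14 16 2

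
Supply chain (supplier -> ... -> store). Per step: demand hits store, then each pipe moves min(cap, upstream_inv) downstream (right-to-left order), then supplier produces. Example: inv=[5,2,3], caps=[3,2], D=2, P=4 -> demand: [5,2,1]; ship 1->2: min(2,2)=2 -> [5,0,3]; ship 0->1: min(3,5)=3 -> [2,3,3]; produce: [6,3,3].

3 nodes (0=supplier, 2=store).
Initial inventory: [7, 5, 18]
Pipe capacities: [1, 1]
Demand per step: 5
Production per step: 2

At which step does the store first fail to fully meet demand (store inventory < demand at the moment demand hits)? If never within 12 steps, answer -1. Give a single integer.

Step 1: demand=5,sold=5 ship[1->2]=1 ship[0->1]=1 prod=2 -> [8 5 14]
Step 2: demand=5,sold=5 ship[1->2]=1 ship[0->1]=1 prod=2 -> [9 5 10]
Step 3: demand=5,sold=5 ship[1->2]=1 ship[0->1]=1 prod=2 -> [10 5 6]
Step 4: demand=5,sold=5 ship[1->2]=1 ship[0->1]=1 prod=2 -> [11 5 2]
Step 5: demand=5,sold=2 ship[1->2]=1 ship[0->1]=1 prod=2 -> [12 5 1]
Step 6: demand=5,sold=1 ship[1->2]=1 ship[0->1]=1 prod=2 -> [13 5 1]
Step 7: demand=5,sold=1 ship[1->2]=1 ship[0->1]=1 prod=2 -> [14 5 1]
Step 8: demand=5,sold=1 ship[1->2]=1 ship[0->1]=1 prod=2 -> [15 5 1]
Step 9: demand=5,sold=1 ship[1->2]=1 ship[0->1]=1 prod=2 -> [16 5 1]
Step 10: demand=5,sold=1 ship[1->2]=1 ship[0->1]=1 prod=2 -> [17 5 1]
Step 11: demand=5,sold=1 ship[1->2]=1 ship[0->1]=1 prod=2 -> [18 5 1]
Step 12: demand=5,sold=1 ship[1->2]=1 ship[0->1]=1 prod=2 -> [19 5 1]
First stockout at step 5

5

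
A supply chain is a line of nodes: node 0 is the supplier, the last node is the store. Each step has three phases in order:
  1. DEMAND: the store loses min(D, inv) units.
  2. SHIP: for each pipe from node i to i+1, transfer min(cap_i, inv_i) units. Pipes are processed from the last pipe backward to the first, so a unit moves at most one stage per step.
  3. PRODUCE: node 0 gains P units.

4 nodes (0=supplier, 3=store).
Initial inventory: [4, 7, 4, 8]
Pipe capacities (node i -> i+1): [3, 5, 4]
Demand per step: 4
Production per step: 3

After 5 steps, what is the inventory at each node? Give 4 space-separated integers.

Step 1: demand=4,sold=4 ship[2->3]=4 ship[1->2]=5 ship[0->1]=3 prod=3 -> inv=[4 5 5 8]
Step 2: demand=4,sold=4 ship[2->3]=4 ship[1->2]=5 ship[0->1]=3 prod=3 -> inv=[4 3 6 8]
Step 3: demand=4,sold=4 ship[2->3]=4 ship[1->2]=3 ship[0->1]=3 prod=3 -> inv=[4 3 5 8]
Step 4: demand=4,sold=4 ship[2->3]=4 ship[1->2]=3 ship[0->1]=3 prod=3 -> inv=[4 3 4 8]
Step 5: demand=4,sold=4 ship[2->3]=4 ship[1->2]=3 ship[0->1]=3 prod=3 -> inv=[4 3 3 8]

4 3 3 8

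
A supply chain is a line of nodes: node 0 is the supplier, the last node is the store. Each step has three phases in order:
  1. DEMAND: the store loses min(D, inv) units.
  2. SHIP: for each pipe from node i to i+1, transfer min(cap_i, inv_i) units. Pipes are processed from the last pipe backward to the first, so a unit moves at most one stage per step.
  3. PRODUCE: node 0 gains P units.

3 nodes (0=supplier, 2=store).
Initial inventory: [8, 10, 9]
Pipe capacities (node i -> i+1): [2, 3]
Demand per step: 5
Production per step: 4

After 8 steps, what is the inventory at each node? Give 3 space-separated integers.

Step 1: demand=5,sold=5 ship[1->2]=3 ship[0->1]=2 prod=4 -> inv=[10 9 7]
Step 2: demand=5,sold=5 ship[1->2]=3 ship[0->1]=2 prod=4 -> inv=[12 8 5]
Step 3: demand=5,sold=5 ship[1->2]=3 ship[0->1]=2 prod=4 -> inv=[14 7 3]
Step 4: demand=5,sold=3 ship[1->2]=3 ship[0->1]=2 prod=4 -> inv=[16 6 3]
Step 5: demand=5,sold=3 ship[1->2]=3 ship[0->1]=2 prod=4 -> inv=[18 5 3]
Step 6: demand=5,sold=3 ship[1->2]=3 ship[0->1]=2 prod=4 -> inv=[20 4 3]
Step 7: demand=5,sold=3 ship[1->2]=3 ship[0->1]=2 prod=4 -> inv=[22 3 3]
Step 8: demand=5,sold=3 ship[1->2]=3 ship[0->1]=2 prod=4 -> inv=[24 2 3]

24 2 3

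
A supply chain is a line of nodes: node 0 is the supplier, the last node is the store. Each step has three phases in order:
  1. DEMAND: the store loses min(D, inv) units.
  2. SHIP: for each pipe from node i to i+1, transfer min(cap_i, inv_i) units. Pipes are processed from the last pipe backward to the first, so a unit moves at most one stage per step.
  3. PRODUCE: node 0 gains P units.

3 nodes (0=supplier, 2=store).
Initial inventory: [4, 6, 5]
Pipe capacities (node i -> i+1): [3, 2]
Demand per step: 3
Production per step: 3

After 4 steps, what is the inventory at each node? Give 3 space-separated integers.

Step 1: demand=3,sold=3 ship[1->2]=2 ship[0->1]=3 prod=3 -> inv=[4 7 4]
Step 2: demand=3,sold=3 ship[1->2]=2 ship[0->1]=3 prod=3 -> inv=[4 8 3]
Step 3: demand=3,sold=3 ship[1->2]=2 ship[0->1]=3 prod=3 -> inv=[4 9 2]
Step 4: demand=3,sold=2 ship[1->2]=2 ship[0->1]=3 prod=3 -> inv=[4 10 2]

4 10 2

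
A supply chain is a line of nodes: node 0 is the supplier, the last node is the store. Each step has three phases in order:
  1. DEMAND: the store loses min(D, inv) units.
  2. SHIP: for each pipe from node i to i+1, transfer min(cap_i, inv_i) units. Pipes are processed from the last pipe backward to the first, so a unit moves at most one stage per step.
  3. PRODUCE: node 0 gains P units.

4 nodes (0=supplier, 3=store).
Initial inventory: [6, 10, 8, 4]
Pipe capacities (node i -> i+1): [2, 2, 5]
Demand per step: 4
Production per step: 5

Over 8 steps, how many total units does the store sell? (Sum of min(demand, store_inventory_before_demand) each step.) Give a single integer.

Step 1: sold=4 (running total=4) -> [9 10 5 5]
Step 2: sold=4 (running total=8) -> [12 10 2 6]
Step 3: sold=4 (running total=12) -> [15 10 2 4]
Step 4: sold=4 (running total=16) -> [18 10 2 2]
Step 5: sold=2 (running total=18) -> [21 10 2 2]
Step 6: sold=2 (running total=20) -> [24 10 2 2]
Step 7: sold=2 (running total=22) -> [27 10 2 2]
Step 8: sold=2 (running total=24) -> [30 10 2 2]

Answer: 24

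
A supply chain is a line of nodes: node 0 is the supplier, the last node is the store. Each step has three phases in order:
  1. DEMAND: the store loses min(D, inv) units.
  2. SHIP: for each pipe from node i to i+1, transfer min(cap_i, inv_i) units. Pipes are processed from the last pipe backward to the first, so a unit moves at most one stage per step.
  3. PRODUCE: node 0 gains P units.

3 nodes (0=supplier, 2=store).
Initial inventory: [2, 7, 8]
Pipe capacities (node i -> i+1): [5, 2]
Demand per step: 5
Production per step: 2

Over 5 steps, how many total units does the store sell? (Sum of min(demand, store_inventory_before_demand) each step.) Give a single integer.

Step 1: sold=5 (running total=5) -> [2 7 5]
Step 2: sold=5 (running total=10) -> [2 7 2]
Step 3: sold=2 (running total=12) -> [2 7 2]
Step 4: sold=2 (running total=14) -> [2 7 2]
Step 5: sold=2 (running total=16) -> [2 7 2]

Answer: 16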